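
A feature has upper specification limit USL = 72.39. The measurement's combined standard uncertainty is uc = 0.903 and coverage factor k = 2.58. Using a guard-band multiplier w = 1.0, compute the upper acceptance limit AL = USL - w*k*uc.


U = k * uc = 2.58 * 0.903 = 2.32974
guard band g = w * U = 1.0 * 2.32974 = 2.32974
AL = USL - g = 72.39 - 2.32974
AL = 70.0603

70.0603


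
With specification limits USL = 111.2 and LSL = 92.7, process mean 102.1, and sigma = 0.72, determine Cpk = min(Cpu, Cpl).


Cpu = (USL - mean) / (3*sigma) = (111.2 - 102.1) / (3*0.72) = 4.2130
Cpl = (mean - LSL) / (3*sigma) = (102.1 - 92.7) / (3*0.72) = 4.3519
Cpk = min(Cpu, Cpl) = 4.2130

4.2130


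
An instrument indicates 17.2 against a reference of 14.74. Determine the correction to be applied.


Correction = standard - reading
= 14.74 - 17.2
= -2.4600

-2.4600


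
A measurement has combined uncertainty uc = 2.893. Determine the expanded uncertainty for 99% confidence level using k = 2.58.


U = k * uc
U = 2.58 * 2.893
U = 7.4639

7.4639


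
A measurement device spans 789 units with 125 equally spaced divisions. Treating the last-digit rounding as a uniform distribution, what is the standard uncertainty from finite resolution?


resolution = range / divisions
resolution = 789 / 125 = 6.312
u_res = resolution / (2*sqrt(3))
u_res = 6.312 / 3.4641016
u_res = 1.8221

1.8221


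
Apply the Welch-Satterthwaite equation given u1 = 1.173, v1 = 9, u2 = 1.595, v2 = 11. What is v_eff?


uc = sqrt(u1^2 + u2^2) = sqrt(1.173^2 + 1.595^2) = 1.9798874
v_eff = uc^4 / (u1^4/v1 + u2^4/v2)
= 1.9798874^4 / (1.173^4/9 + 1.595^4/11)
= 15.36604 / 0.79872278
v_eff = 19.2383

19.2383


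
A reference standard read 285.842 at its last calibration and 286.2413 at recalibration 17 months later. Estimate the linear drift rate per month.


rate = (v2 - v1) / months
= (286.2413 - 285.842) / 17
= 0.3993 / 17
= 0.0235

0.0235


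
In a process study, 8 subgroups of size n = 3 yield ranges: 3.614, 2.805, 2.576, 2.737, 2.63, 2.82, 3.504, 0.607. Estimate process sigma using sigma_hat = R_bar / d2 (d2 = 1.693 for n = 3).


R_bar = (3.614 + 2.805 + 2.576 + 2.737 + 2.63 + 2.82 + 3.504 + 0.607) / 8
R_bar = 21.293 / 8 = 2.661625
sigma_hat = R_bar / d2 = 2.661625 / 1.693 = 1.5721

1.5721


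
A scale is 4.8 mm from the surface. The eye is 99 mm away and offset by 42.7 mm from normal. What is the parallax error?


error = h * offset / d
= 4.8 * 42.7 / 99
= 2.0703

2.0703


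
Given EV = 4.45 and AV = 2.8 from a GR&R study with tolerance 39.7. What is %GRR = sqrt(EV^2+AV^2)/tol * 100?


GRR = sqrt(EV^2 + AV^2) = sqrt(4.45^2 + 2.8^2) = 5.2576135
%GRR = GRR / tol * 100 = 5.2576135 / 39.7 * 100
%GRR = 13.2434

13.2434


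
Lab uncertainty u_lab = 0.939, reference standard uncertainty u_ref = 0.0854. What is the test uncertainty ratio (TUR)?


TUR = u_lab / u_ref
= 0.939 / 0.0854
= 10.9953

10.9953


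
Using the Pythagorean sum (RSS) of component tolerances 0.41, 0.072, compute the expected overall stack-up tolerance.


RSS = sqrt(0.41^2 + 0.072^2)
= sqrt(0.173284)
= 0.4163

0.4163


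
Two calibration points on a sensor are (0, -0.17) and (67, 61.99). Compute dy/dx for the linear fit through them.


slope = (y2 - y1) / (x2 - x1)
= (61.99 - -0.17) / (67 - 0)
= 62.1600 / 67
= 0.9278

0.9278


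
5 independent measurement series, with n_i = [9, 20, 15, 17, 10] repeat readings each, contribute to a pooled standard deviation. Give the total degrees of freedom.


nu = sum_i (n_i - 1)
nu = ((9 - 1) + (20 - 1) + (15 - 1) + (17 - 1) + (10 - 1))
nu = 8 + 19 + 14 + 16 + 9
nu = 66

66


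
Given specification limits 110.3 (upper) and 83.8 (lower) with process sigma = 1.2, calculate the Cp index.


Cp = (USL - LSL) / (6 * sigma)
= (110.3 - 83.8) / (6 * 1.2)
= 26.5000 / 7.2000
= 3.6806

3.6806


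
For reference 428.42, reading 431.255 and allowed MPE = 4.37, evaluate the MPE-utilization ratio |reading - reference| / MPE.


e = indication - reference = 431.255 - 428.42 = 2.8350
|e| = 2.8350
ratio = |e| / MPE = 2.8350 / 4.37
ratio = 0.6487

0.6487


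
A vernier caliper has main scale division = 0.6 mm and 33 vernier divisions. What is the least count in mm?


LC = MSD / n_div
= 0.6 / 33
= 0.0182

0.0182


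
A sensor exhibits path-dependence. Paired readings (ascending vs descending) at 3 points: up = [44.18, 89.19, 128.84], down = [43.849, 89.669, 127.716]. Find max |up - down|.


|44.18 - 43.849| = 0.3310
|89.19 - 89.669| = 0.4790
|128.84 - 127.716| = 1.1240
hysteresis = max(diffs) = 1.1240

1.1240


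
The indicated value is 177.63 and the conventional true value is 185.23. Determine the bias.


Systematic error = measured - true
= 177.63 - 185.23
= -7.6000

-7.6000


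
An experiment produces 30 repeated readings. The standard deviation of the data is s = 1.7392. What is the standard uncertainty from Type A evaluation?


u_A = s / sqrt(n)
u_A = 1.7392 / sqrt(30)
u_A = 1.7392 / 5.4772256
u_A = 0.3175

0.3175


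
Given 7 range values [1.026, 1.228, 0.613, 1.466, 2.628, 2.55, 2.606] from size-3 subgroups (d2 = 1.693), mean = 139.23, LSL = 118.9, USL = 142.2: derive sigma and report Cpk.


R_bar = (1.026 + 1.228 + 0.613 + 1.466 + 2.628 + 2.55 + 2.606) / 7 = 1.731
sigma = R_bar / d2 = 1.731 / 1.693 = 1.0224454
Cp = (USL - LSL)/(6*sigma) = (142.2 - 118.9)/(6*1.0224454) = 3.7981
Cpu = (142.2 - 139.23)/(3*1.0224454) = 0.9683
Cpl = (139.23 - 118.9)/(3*1.0224454) = 6.6279
Cpk = min(Cpu, Cpl) = 0.9683

0.9683


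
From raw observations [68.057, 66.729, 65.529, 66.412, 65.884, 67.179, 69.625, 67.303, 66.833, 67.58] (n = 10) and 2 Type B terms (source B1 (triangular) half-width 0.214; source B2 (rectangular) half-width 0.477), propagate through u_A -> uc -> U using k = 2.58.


mean = (68.057 + 66.729 + 65.529 + 66.412 + 65.884 + 67.179 + 69.625 + 67.303 + 66.833 + 67.58) / 10 = 67.1131
s = sqrt(sum((x - mean)^2)/(n-1)) = 1.16412
u_A = s / sqrt(n) = 1.16412 / sqrt(10) = 0.36812707
u_B1 = 0.214 / sqrt(6) = 0.087365134
u_B2 = 0.477 / sqrt(3) = 0.27539608
uc = sqrt(0.36812707^2 + 0.087365134^2 + 0.27539608^2) = 0.4679671
U = k * uc = 2.58 * 0.4679671
U = 1.2074

1.2074


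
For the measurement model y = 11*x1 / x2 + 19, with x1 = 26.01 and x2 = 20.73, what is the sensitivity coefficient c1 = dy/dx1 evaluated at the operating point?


y = 11*x1 / x2 + 19
dy/dx1 = 11/x2
Evaluate at x2 = 20.73: c1 = 11 / 20.73
c1 = 0.5306

0.5306


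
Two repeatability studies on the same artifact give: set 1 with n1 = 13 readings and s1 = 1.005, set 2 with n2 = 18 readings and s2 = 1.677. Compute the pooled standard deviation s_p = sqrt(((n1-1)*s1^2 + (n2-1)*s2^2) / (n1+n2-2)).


s_p = sqrt(((n1-1)*s1^2 + (n2-1)*s2^2) / (n1+n2-2))
numerator = (13-1)*1.005^2 + (18-1)*1.677^2 = 12.1203 + 47.809593 = 59.929893
denominator = 13 + 18 - 2 = 29
s_p^2 = 59.929893 / 29 = 2.066548
s_p = sqrt(2.066548) = 1.4375

1.4375


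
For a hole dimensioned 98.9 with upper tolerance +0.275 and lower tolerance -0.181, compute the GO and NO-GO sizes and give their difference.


GO = nominal - lower_tol (smallest hole = maximum material condition)
GO = 98.9 - 0.181 = 98.719
NO-GO = nominal + upper_tol (largest hole = least material condition)
NO-GO = 98.9 + 0.275 = 99.175
spread = NO-GO - GO = 99.175 - 98.719 = 0.4560

0.4560


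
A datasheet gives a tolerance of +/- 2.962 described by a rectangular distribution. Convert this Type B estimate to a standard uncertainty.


u_B = half_width / sqrt(3)
u_B = 2.962 / 1.7320508
u_B = 1.7101

1.7101


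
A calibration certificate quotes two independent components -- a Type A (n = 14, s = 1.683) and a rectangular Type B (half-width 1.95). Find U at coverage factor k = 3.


u_A = s / sqrt(n) = 1.683 / sqrt(14) = 0.44980067
u_B = half_width / sqrt(3) = 1.95 / sqrt(3) = 1.125833
uc = sqrt(u_A^2 + u_B^2) = sqrt(0.44980067^2 + 1.125833^2) = 1.2123616
U = k * uc = 3 * 1.2123616
U = 3.6371

3.6371


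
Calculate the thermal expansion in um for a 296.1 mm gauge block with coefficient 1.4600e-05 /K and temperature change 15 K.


dL = L * alpha * dT
= 296.1 * 1.4600e-05 * 15
= 0.0648459 mm
dL_um = 0.0648459 * 1000 = 64.8459 um

64.8459


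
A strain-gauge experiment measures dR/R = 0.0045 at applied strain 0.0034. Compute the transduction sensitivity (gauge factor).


GF = (dR/R) / epsilon
= 0.0045 / 0.0034
= 1.3235

1.3235


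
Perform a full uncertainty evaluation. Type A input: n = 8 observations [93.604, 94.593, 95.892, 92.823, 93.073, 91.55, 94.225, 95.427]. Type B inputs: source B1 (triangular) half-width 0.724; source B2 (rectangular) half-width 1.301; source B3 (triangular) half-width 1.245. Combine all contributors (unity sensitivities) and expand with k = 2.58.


mean = (93.604 + 94.593 + 95.892 + 92.823 + 93.073 + 91.55 + 94.225 + 95.427) / 8 = 93.898375
s = sqrt(sum((x - mean)^2)/(n-1)) = 1.4312642
u_A = s / sqrt(n) = 1.4312642 / sqrt(8) = 0.50602831
u_B1 = 0.724 / sqrt(6) = 0.29557176
u_B2 = 1.301 / sqrt(3) = 0.7511327
u_B3 = 1.245 / sqrt(6) = 0.50826912
uc = sqrt(0.50602831^2 + 0.29557176^2 + 0.7511327^2 + 0.50826912^2) = 1.0797987
U = k * uc = 2.58 * 1.0797987
U = 2.7859

2.7859


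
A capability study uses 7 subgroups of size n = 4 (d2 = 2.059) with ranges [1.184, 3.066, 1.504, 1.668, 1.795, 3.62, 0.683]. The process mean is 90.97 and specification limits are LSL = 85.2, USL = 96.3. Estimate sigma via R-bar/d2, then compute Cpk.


R_bar = (1.184 + 3.066 + 1.504 + 1.668 + 1.795 + 3.62 + 0.683) / 7 = 1.9314286
sigma = R_bar / d2 = 1.9314286 / 2.059 = 0.93804206
Cp = (USL - LSL)/(6*sigma) = (96.3 - 85.2)/(6*0.93804206) = 1.9722
Cpu = (96.3 - 90.97)/(3*0.93804206) = 1.8940
Cpl = (90.97 - 85.2)/(3*0.93804206) = 2.0504
Cpk = min(Cpu, Cpl) = 1.8940

1.8940


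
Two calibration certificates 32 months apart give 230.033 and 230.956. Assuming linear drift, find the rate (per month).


rate = (v2 - v1) / months
= (230.956 - 230.033) / 32
= 0.9230 / 32
= 0.0288

0.0288


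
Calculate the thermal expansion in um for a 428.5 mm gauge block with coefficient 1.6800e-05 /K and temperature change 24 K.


dL = L * alpha * dT
= 428.5 * 1.6800e-05 * 24
= 0.1727712 mm
dL_um = 0.1727712 * 1000 = 172.7712 um

172.7712


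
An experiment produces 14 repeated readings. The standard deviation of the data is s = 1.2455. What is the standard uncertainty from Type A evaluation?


u_A = s / sqrt(n)
u_A = 1.2455 / sqrt(14)
u_A = 1.2455 / 3.7416574
u_A = 0.3329

0.3329


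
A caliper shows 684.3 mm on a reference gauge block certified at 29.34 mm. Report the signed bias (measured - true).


Systematic error = measured - true
= 684.3 - 29.34
= 654.9600

654.9600


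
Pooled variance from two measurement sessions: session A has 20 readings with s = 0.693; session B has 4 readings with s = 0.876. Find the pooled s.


s_p = sqrt(((n1-1)*s1^2 + (n2-1)*s2^2) / (n1+n2-2))
numerator = (20-1)*0.693^2 + (4-1)*0.876^2 = 9.124731 + 2.302128 = 11.426859
denominator = 20 + 4 - 2 = 22
s_p^2 = 11.426859 / 22 = 0.51940268
s_p = sqrt(0.51940268) = 0.7207

0.7207


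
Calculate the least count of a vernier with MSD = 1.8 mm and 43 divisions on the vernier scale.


LC = MSD / n_div
= 1.8 / 43
= 0.0419

0.0419


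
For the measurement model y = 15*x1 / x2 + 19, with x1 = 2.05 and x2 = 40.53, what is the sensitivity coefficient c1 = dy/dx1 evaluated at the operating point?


y = 15*x1 / x2 + 19
dy/dx1 = 15/x2
Evaluate at x2 = 40.53: c1 = 15 / 40.53
c1 = 0.3701

0.3701


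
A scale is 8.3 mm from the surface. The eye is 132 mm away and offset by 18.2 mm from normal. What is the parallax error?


error = h * offset / d
= 8.3 * 18.2 / 132
= 1.1444

1.1444


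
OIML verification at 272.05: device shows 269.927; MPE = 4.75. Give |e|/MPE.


e = indication - reference = 269.927 - 272.05 = -2.1230
|e| = 2.1230
ratio = |e| / MPE = 2.1230 / 4.75
ratio = 0.4469

0.4469


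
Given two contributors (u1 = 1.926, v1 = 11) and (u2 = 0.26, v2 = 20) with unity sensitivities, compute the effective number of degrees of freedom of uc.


uc = sqrt(u1^2 + u2^2) = sqrt(1.926^2 + 0.26^2) = 1.9434701
v_eff = uc^4 / (u1^4/v1 + u2^4/v2)
= 1.9434701^4 / (1.926^4/11 + 0.26^4/20)
= 14.266303 / 1.2511569
v_eff = 11.4025

11.4025


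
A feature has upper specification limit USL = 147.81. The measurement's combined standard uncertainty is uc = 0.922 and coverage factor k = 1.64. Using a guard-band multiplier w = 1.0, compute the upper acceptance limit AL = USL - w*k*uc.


U = k * uc = 1.64 * 0.922 = 1.51208
guard band g = w * U = 1.0 * 1.51208 = 1.51208
AL = USL - g = 147.81 - 1.51208
AL = 146.2979

146.2979


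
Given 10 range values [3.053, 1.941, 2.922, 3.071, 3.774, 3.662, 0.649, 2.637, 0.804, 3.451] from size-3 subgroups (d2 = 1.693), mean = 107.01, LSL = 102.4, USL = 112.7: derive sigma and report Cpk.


R_bar = (3.053 + 1.941 + 2.922 + 3.071 + 3.774 + 3.662 + 0.649 + 2.637 + 0.804 + 3.451) / 10 = 2.5964
sigma = R_bar / d2 = 2.5964 / 1.693 = 1.533609
Cp = (USL - LSL)/(6*sigma) = (112.7 - 102.4)/(6*1.533609) = 1.1194
Cpu = (112.7 - 107.01)/(3*1.533609) = 1.2367
Cpl = (107.01 - 102.4)/(3*1.533609) = 1.0020
Cpk = min(Cpu, Cpl) = 1.0020

1.0020


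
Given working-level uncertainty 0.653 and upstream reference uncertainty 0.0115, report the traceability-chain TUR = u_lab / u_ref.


TUR = u_lab / u_ref
= 0.653 / 0.0115
= 56.7826

56.7826


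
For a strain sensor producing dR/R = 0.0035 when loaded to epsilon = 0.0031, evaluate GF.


GF = (dR/R) / epsilon
= 0.0035 / 0.0031
= 1.1290

1.1290


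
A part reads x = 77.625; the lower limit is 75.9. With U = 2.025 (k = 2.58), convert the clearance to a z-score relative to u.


u = U / k = 2.025 / 2.58 = 0.78488372
margin = |LSL - x| = |75.9 - 77.625| = 1.725
z = margin / u = 1.725 / 0.78488372
z = 2.1978

2.1978


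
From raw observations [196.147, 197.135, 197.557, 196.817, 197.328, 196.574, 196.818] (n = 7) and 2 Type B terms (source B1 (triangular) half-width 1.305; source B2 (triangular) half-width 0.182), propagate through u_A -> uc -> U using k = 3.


mean = (196.147 + 197.135 + 197.557 + 196.817 + 197.328 + 196.574 + 196.818) / 7 = 196.9108571
s = sqrt(sum((x - mean)^2)/(n-1)) = 0.47541751
u_A = s / sqrt(n) = 0.47541751 / sqrt(7) = 0.17969093
u_B1 = 1.305 / sqrt(6) = 0.53276402
u_B2 = 0.182 / sqrt(6) = 0.074301189
uc = sqrt(0.17969093^2 + 0.53276402^2 + 0.074301189^2) = 0.56713931
U = k * uc = 3 * 0.56713931
U = 1.7014

1.7014


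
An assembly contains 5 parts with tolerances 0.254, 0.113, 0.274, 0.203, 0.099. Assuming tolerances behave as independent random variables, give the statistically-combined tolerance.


RSS = sqrt(0.254^2 + 0.113^2 + 0.274^2 + 0.203^2 + 0.099^2)
= sqrt(0.203371)
= 0.4510

0.4510


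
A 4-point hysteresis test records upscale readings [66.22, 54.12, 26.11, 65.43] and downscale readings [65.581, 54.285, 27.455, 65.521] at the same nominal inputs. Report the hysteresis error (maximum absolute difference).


|66.22 - 65.581| = 0.6390
|54.12 - 54.285| = 0.1650
|26.11 - 27.455| = 1.3450
|65.43 - 65.521| = 0.0910
hysteresis = max(diffs) = 1.3450

1.3450


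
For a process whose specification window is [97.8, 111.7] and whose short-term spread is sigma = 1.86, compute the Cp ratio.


Cp = (USL - LSL) / (6 * sigma)
= (111.7 - 97.8) / (6 * 1.86)
= 13.9000 / 11.1600
= 1.2455

1.2455


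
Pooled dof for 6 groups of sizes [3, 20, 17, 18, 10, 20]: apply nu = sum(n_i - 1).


nu = sum_i (n_i - 1)
nu = ((3 - 1) + (20 - 1) + (17 - 1) + (18 - 1) + (10 - 1) + (20 - 1))
nu = 2 + 19 + 16 + 17 + 9 + 19
nu = 82

82


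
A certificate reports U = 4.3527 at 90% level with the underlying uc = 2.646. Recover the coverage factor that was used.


k = U / uc
k = 4.3527 / 2.646
k = 1.645

1.645


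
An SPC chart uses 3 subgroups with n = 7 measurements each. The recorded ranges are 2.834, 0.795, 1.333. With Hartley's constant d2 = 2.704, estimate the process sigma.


R_bar = (2.834 + 0.795 + 1.333) / 3
R_bar = 4.962 / 3 = 1.654
sigma_hat = R_bar / d2 = 1.654 / 2.704 = 0.6117

0.6117


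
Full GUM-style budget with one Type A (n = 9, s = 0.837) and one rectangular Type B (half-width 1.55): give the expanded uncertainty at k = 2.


u_A = s / sqrt(n) = 0.837 / sqrt(9) = 0.279
u_B = half_width / sqrt(3) = 1.55 / sqrt(3) = 0.89489292
uc = sqrt(u_A^2 + u_B^2) = sqrt(0.279^2 + 0.89489292^2) = 0.93737631
U = k * uc = 2 * 0.93737631
U = 1.8748

1.8748


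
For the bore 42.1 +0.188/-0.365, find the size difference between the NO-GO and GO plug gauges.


GO = nominal - lower_tol (smallest hole = maximum material condition)
GO = 42.1 - 0.365 = 41.735
NO-GO = nominal + upper_tol (largest hole = least material condition)
NO-GO = 42.1 + 0.188 = 42.288
spread = NO-GO - GO = 42.288 - 41.735 = 0.5530

0.5530


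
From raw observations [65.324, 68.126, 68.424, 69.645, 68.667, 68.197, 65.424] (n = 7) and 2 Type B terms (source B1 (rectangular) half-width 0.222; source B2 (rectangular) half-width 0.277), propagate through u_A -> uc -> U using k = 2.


mean = (65.324 + 68.126 + 68.424 + 69.645 + 68.667 + 68.197 + 65.424) / 7 = 67.68671429
s = sqrt(sum((x - mean)^2)/(n-1)) = 1.6580657
u_A = s / sqrt(n) = 1.6580657 / sqrt(7) = 0.62668993
u_B1 = 0.222 / sqrt(3) = 0.12817176
u_B2 = 0.277 / sqrt(3) = 0.15992602
uc = sqrt(0.62668993^2 + 0.12817176^2 + 0.15992602^2) = 0.65935165
U = k * uc = 2 * 0.65935165
U = 1.3187

1.3187


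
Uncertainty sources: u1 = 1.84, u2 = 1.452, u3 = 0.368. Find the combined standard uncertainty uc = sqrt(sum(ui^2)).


uc = sqrt(1.84^2 + 1.452^2 + 0.368^2)
uc = sqrt(5.629328)
uc = 2.3726

2.3726


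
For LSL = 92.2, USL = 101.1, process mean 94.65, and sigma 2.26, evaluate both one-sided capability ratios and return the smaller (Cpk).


Cpu = (USL - mean) / (3*sigma) = (101.1 - 94.65) / (3*2.26) = 0.9513
Cpl = (mean - LSL) / (3*sigma) = (94.65 - 92.2) / (3*2.26) = 0.3614
Cpk = min(Cpu, Cpl) = 0.3614

0.3614


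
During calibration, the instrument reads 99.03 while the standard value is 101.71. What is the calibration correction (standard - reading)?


Correction = standard - reading
= 101.71 - 99.03
= 2.6800

2.6800


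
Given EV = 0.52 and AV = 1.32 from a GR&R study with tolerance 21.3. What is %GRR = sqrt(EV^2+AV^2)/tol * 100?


GRR = sqrt(EV^2 + AV^2) = sqrt(0.52^2 + 1.32^2) = 1.4187318
%GRR = GRR / tol * 100 = 1.4187318 / 21.3 * 100
%GRR = 6.6607

6.6607


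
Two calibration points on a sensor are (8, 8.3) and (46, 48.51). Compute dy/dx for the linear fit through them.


slope = (y2 - y1) / (x2 - x1)
= (48.51 - 8.3) / (46 - 8)
= 40.2100 / 38
= 1.0582

1.0582


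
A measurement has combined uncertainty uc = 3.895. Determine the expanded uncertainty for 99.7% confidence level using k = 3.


U = k * uc
U = 3 * 3.895
U = 11.6850

11.6850


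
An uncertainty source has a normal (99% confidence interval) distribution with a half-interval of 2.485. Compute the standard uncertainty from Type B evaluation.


u_B = half_width / 2.576
u_B = 2.485 / 2.576
u_B = 0.9647

0.9647


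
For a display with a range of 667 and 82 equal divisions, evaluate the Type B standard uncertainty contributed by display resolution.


resolution = range / divisions
resolution = 667 / 82 = 8.1341463
u_res = resolution / (2*sqrt(3))
u_res = 8.1341463 / 3.4641016
u_res = 2.3481

2.3481


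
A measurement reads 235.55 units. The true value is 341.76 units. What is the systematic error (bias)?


Systematic error = measured - true
= 235.55 - 341.76
= -106.2100

-106.2100


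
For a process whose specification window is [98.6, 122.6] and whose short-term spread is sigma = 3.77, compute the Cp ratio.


Cp = (USL - LSL) / (6 * sigma)
= (122.6 - 98.6) / (6 * 3.77)
= 24.0000 / 22.6200
= 1.0610

1.0610


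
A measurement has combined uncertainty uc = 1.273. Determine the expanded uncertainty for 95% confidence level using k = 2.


U = k * uc
U = 2 * 1.273
U = 2.5460

2.5460


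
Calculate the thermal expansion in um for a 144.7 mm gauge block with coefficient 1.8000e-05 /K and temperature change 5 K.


dL = L * alpha * dT
= 144.7 * 1.8000e-05 * 5
= 0.0130230 mm
dL_um = 0.0130230 * 1000 = 13.0230 um

13.0230


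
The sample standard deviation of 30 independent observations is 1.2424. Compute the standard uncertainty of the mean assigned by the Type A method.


u_A = s / sqrt(n)
u_A = 1.2424 / sqrt(30)
u_A = 1.2424 / 5.4772256
u_A = 0.2268

0.2268


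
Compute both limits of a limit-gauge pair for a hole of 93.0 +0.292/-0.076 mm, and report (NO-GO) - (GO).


GO = nominal - lower_tol (smallest hole = maximum material condition)
GO = 93.0 - 0.076 = 92.924
NO-GO = nominal + upper_tol (largest hole = least material condition)
NO-GO = 93.0 + 0.292 = 93.292
spread = NO-GO - GO = 93.292 - 92.924 = 0.3680

0.3680


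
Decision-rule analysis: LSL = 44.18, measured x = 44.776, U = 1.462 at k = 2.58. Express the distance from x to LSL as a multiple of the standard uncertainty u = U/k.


u = U / k = 1.462 / 2.58 = 0.56666667
margin = |LSL - x| = |44.18 - 44.776| = 0.596
z = margin / u = 0.596 / 0.56666667
z = 1.0518

1.0518


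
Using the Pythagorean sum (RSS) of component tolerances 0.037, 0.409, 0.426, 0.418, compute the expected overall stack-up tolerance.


RSS = sqrt(0.037^2 + 0.409^2 + 0.426^2 + 0.418^2)
= sqrt(0.52485)
= 0.7245

0.7245


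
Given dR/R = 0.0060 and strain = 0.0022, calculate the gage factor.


GF = (dR/R) / epsilon
= 0.0060 / 0.0022
= 2.7273

2.7273


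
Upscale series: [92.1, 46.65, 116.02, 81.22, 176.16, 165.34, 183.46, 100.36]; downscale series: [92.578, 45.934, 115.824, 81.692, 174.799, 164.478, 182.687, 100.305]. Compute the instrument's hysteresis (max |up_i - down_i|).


|92.1 - 92.578| = 0.4780
|46.65 - 45.934| = 0.7160
|116.02 - 115.824| = 0.1960
|81.22 - 81.692| = 0.4720
|176.16 - 174.799| = 1.3610
|165.34 - 164.478| = 0.8620
|183.46 - 182.687| = 0.7730
|100.36 - 100.305| = 0.0550
hysteresis = max(diffs) = 1.3610

1.3610


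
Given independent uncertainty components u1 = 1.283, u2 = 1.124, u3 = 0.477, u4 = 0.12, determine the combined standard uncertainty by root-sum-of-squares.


uc = sqrt(1.283^2 + 1.124^2 + 0.477^2 + 0.12^2)
uc = sqrt(3.151394)
uc = 1.7752

1.7752


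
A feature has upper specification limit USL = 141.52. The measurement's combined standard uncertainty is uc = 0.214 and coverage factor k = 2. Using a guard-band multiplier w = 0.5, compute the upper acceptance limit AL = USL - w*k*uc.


U = k * uc = 2 * 0.214 = 0.428
guard band g = w * U = 0.5 * 0.428 = 0.214
AL = USL - g = 141.52 - 0.214
AL = 141.3060

141.3060


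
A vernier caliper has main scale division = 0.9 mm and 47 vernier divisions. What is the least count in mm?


LC = MSD / n_div
= 0.9 / 47
= 0.0191

0.0191


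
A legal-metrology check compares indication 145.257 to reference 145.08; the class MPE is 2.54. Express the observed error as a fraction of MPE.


e = indication - reference = 145.257 - 145.08 = 0.1770
|e| = 0.1770
ratio = |e| / MPE = 0.1770 / 2.54
ratio = 0.0697

0.0697


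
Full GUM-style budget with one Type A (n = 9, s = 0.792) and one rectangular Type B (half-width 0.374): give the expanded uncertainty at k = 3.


u_A = s / sqrt(n) = 0.792 / sqrt(9) = 0.264
u_B = half_width / sqrt(3) = 0.374 / sqrt(3) = 0.215929
uc = sqrt(u_A^2 + u_B^2) = sqrt(0.264^2 + 0.215929^2) = 0.34105913
U = k * uc = 3 * 0.34105913
U = 1.0232

1.0232


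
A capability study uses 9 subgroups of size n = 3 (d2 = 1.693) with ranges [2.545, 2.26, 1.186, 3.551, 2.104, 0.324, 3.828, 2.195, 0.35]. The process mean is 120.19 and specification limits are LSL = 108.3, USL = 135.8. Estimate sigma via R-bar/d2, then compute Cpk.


R_bar = (2.545 + 2.26 + 1.186 + 3.551 + 2.104 + 0.324 + 3.828 + 2.195 + 0.35) / 9 = 2.0381111
sigma = R_bar / d2 = 2.0381111 / 1.693 = 1.2038459
Cp = (USL - LSL)/(6*sigma) = (135.8 - 108.3)/(6*1.2038459) = 3.8072
Cpu = (135.8 - 120.19)/(3*1.2038459) = 4.3223
Cpl = (120.19 - 108.3)/(3*1.2038459) = 3.2922
Cpk = min(Cpu, Cpl) = 3.2922

3.2922


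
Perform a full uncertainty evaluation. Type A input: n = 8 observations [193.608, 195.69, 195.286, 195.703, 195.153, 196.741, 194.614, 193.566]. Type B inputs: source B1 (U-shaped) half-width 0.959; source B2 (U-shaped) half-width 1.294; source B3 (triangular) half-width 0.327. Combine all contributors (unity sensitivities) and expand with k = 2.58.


mean = (193.608 + 195.69 + 195.286 + 195.703 + 195.153 + 196.741 + 194.614 + 193.566) / 8 = 195.045125
s = sqrt(sum((x - mean)^2)/(n-1)) = 1.0845223
u_A = s / sqrt(n) = 1.0845223 / sqrt(8) = 0.38343654
u_B1 = 0.959 / sqrt(2) = 0.6781154
u_B2 = 1.294 / sqrt(2) = 0.91499617
u_B3 = 0.327 / sqrt(6) = 0.13349719
uc = sqrt(0.38343654^2 + 0.6781154^2 + 0.91499617^2 + 0.13349719^2) = 1.209092
U = k * uc = 2.58 * 1.209092
U = 3.1195

3.1195


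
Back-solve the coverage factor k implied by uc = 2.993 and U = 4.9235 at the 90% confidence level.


k = U / uc
k = 4.9235 / 2.993
k = 1.645

1.645


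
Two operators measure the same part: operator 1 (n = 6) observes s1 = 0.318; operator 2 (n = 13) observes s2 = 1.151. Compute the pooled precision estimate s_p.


s_p = sqrt(((n1-1)*s1^2 + (n2-1)*s2^2) / (n1+n2-2))
numerator = (6-1)*0.318^2 + (13-1)*1.151^2 = 0.50562 + 15.897612 = 16.403232
denominator = 6 + 13 - 2 = 17
s_p^2 = 16.403232 / 17 = 0.964896
s_p = sqrt(0.964896) = 0.9823

0.9823


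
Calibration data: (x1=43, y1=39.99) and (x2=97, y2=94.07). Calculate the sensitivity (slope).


slope = (y2 - y1) / (x2 - x1)
= (94.07 - 39.99) / (97 - 43)
= 54.0800 / 54
= 1.0015

1.0015


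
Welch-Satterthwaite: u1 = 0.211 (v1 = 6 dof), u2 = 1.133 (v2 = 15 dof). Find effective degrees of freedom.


uc = sqrt(u1^2 + u2^2) = sqrt(0.211^2 + 1.133^2) = 1.1524799
v_eff = uc^4 / (u1^4/v1 + u2^4/v2)
= 1.1524799^4 / (0.211^4/6 + 1.133^4/15)
= 1.7641416 / 0.11018752
v_eff = 16.0104

16.0104


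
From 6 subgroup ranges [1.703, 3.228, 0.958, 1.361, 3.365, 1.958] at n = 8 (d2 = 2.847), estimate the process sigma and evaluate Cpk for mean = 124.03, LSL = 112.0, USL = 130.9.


R_bar = (1.703 + 3.228 + 0.958 + 1.361 + 3.365 + 1.958) / 6 = 2.0955
sigma = R_bar / d2 = 2.0955 / 2.847 = 0.73603793
Cp = (USL - LSL)/(6*sigma) = (130.9 - 112.0)/(6*0.73603793) = 4.2797
Cpu = (130.9 - 124.03)/(3*0.73603793) = 3.1113
Cpl = (124.03 - 112.0)/(3*0.73603793) = 5.4481
Cpk = min(Cpu, Cpl) = 3.1113

3.1113


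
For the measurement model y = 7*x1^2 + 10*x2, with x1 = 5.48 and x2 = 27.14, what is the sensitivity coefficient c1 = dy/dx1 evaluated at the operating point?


y = 7*x1^2 + 10*x2
dy/dx1 = 2*7*x1
Evaluate at x1 = 5.48: c1 = 14 * 5.48
c1 = 76.7200

76.7200


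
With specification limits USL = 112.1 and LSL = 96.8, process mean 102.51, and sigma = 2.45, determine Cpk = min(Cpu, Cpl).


Cpu = (USL - mean) / (3*sigma) = (112.1 - 102.51) / (3*2.45) = 1.3048
Cpl = (mean - LSL) / (3*sigma) = (102.51 - 96.8) / (3*2.45) = 0.7769
Cpk = min(Cpu, Cpl) = 0.7769

0.7769


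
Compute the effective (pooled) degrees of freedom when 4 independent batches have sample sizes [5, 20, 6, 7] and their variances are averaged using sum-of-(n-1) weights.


nu = sum_i (n_i - 1)
nu = ((5 - 1) + (20 - 1) + (6 - 1) + (7 - 1))
nu = 4 + 19 + 5 + 6
nu = 34

34


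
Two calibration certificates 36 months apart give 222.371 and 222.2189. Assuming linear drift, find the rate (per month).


rate = (v2 - v1) / months
= (222.2189 - 222.371) / 36
= -0.1521 / 36
= -0.0042

-0.0042


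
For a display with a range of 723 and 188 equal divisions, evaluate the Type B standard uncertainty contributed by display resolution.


resolution = range / divisions
resolution = 723 / 188 = 3.8457447
u_res = resolution / (2*sqrt(3))
u_res = 3.8457447 / 3.4641016
u_res = 1.1102

1.1102


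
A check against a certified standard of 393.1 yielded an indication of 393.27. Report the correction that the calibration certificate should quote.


Correction = standard - reading
= 393.1 - 393.27
= -0.1700

-0.1700


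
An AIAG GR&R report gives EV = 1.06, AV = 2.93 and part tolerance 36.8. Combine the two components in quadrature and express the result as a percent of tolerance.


GRR = sqrt(EV^2 + AV^2) = sqrt(1.06^2 + 2.93^2) = 3.1158466
%GRR = GRR / tol * 100 = 3.1158466 / 36.8 * 100
%GRR = 8.4670

8.4670


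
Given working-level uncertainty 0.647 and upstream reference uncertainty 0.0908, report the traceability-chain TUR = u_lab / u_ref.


TUR = u_lab / u_ref
= 0.647 / 0.0908
= 7.1256

7.1256


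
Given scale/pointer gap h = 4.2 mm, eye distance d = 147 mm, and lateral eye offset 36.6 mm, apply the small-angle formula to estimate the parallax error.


error = h * offset / d
= 4.2 * 36.6 / 147
= 1.0457

1.0457


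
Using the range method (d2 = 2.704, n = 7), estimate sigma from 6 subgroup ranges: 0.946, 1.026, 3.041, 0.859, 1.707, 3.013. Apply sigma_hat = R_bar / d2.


R_bar = (0.946 + 1.026 + 3.041 + 0.859 + 1.707 + 3.013) / 6
R_bar = 10.592 / 6 = 1.7653333
sigma_hat = R_bar / d2 = 1.7653333 / 2.704 = 0.6529

0.6529


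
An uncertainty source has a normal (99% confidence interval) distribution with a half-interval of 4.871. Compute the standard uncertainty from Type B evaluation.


u_B = half_width / 2.576
u_B = 4.871 / 2.576
u_B = 1.8909

1.8909


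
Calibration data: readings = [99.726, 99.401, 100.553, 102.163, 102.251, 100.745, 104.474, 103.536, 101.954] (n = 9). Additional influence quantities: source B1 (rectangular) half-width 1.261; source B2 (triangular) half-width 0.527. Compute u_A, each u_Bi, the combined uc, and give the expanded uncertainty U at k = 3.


mean = (99.726 + 99.401 + 100.553 + 102.163 + 102.251 + 100.745 + 104.474 + 103.536 + 101.954) / 9 = 101.6447778
s = sqrt(sum((x - mean)^2)/(n-1)) = 1.6967146
u_A = s / sqrt(n) = 1.6967146 / sqrt(9) = 0.56557153
u_B1 = 1.261 / sqrt(3) = 0.72803869
u_B2 = 0.527 / sqrt(6) = 0.21514685
uc = sqrt(0.56557153^2 + 0.72803869^2 + 0.21514685^2) = 0.94667822
U = k * uc = 3 * 0.94667822
U = 2.8400

2.8400


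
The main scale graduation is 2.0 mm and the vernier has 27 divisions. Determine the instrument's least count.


LC = MSD / n_div
= 2.0 / 27
= 0.0741

0.0741


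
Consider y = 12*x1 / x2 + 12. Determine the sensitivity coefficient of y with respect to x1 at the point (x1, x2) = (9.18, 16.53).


y = 12*x1 / x2 + 12
dy/dx1 = 12/x2
Evaluate at x2 = 16.53: c1 = 12 / 16.53
c1 = 0.7260

0.7260


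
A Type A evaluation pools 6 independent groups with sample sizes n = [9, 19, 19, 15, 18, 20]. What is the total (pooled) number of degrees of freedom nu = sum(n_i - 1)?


nu = sum_i (n_i - 1)
nu = ((9 - 1) + (19 - 1) + (19 - 1) + (15 - 1) + (18 - 1) + (20 - 1))
nu = 8 + 18 + 18 + 14 + 17 + 19
nu = 94

94


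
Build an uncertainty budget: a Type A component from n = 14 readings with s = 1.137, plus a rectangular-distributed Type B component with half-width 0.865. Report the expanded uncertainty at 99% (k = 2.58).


u_A = s / sqrt(n) = 1.137 / sqrt(14) = 0.30387603
u_B = half_width / sqrt(3) = 0.865 / sqrt(3) = 0.49940798
uc = sqrt(u_A^2 + u_B^2) = sqrt(0.30387603^2 + 0.49940798^2) = 0.584593
U = k * uc = 2.58 * 0.584593
U = 1.5082

1.5082


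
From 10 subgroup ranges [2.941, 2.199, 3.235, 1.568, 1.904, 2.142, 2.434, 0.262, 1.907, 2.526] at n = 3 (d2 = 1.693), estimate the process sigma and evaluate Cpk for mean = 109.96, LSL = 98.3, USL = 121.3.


R_bar = (2.941 + 2.199 + 3.235 + 1.568 + 1.904 + 2.142 + 2.434 + 0.262 + 1.907 + 2.526) / 10 = 2.1118
sigma = R_bar / d2 = 2.1118 / 1.693 = 1.2473715
Cp = (USL - LSL)/(6*sigma) = (121.3 - 98.3)/(6*1.2473715) = 3.0731
Cpu = (121.3 - 109.96)/(3*1.2473715) = 3.0304
Cpl = (109.96 - 98.3)/(3*1.2473715) = 3.1159
Cpk = min(Cpu, Cpl) = 3.0304

3.0304


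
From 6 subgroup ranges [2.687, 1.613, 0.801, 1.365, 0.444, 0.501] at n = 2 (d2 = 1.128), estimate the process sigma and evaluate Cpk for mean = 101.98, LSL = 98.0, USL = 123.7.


R_bar = (2.687 + 1.613 + 0.801 + 1.365 + 0.444 + 0.501) / 6 = 1.2351667
sigma = R_bar / d2 = 1.2351667 / 1.128 = 1.0950059
Cp = (USL - LSL)/(6*sigma) = (123.7 - 98.0)/(6*1.0950059) = 3.9117
Cpu = (123.7 - 101.98)/(3*1.0950059) = 6.6118
Cpl = (101.98 - 98.0)/(3*1.0950059) = 1.2116
Cpk = min(Cpu, Cpl) = 1.2116

1.2116


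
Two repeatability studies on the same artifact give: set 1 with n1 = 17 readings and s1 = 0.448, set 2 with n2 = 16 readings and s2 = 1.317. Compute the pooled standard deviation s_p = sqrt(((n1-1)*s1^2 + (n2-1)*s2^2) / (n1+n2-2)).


s_p = sqrt(((n1-1)*s1^2 + (n2-1)*s2^2) / (n1+n2-2))
numerator = (17-1)*0.448^2 + (16-1)*1.317^2 = 3.211264 + 26.017335 = 29.228599
denominator = 17 + 16 - 2 = 31
s_p^2 = 29.228599 / 31 = 0.94285803
s_p = sqrt(0.94285803) = 0.9710

0.9710


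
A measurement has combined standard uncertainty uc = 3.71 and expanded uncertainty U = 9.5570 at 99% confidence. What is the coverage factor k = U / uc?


k = U / uc
k = 9.5570 / 3.71
k = 2.576

2.576


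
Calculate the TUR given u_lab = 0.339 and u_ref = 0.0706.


TUR = u_lab / u_ref
= 0.339 / 0.0706
= 4.8017

4.8017


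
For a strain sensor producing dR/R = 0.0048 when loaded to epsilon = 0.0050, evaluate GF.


GF = (dR/R) / epsilon
= 0.0048 / 0.0050
= 0.9600

0.9600


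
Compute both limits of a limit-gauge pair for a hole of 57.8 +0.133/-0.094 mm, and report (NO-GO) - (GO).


GO = nominal - lower_tol (smallest hole = maximum material condition)
GO = 57.8 - 0.094 = 57.706
NO-GO = nominal + upper_tol (largest hole = least material condition)
NO-GO = 57.8 + 0.133 = 57.933
spread = NO-GO - GO = 57.933 - 57.706 = 0.2270

0.2270


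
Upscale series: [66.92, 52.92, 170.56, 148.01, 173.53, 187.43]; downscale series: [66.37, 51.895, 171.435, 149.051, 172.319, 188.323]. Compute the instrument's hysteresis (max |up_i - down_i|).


|66.92 - 66.37| = 0.5500
|52.92 - 51.895| = 1.0250
|170.56 - 171.435| = 0.8750
|148.01 - 149.051| = 1.0410
|173.53 - 172.319| = 1.2110
|187.43 - 188.323| = 0.8930
hysteresis = max(diffs) = 1.2110

1.2110


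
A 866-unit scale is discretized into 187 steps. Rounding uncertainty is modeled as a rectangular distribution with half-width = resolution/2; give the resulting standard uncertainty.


resolution = range / divisions
resolution = 866 / 187 = 4.631016
u_res = resolution / (2*sqrt(3))
u_res = 4.631016 / 3.4641016
u_res = 1.3369

1.3369


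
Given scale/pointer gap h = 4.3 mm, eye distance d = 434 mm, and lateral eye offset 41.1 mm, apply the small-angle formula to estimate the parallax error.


error = h * offset / d
= 4.3 * 41.1 / 434
= 0.4072

0.4072


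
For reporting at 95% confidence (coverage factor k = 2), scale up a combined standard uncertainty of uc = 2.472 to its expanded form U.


U = k * uc
U = 2 * 2.472
U = 4.9440

4.9440


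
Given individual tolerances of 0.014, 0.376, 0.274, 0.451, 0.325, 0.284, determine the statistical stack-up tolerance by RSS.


RSS = sqrt(0.014^2 + 0.376^2 + 0.274^2 + 0.451^2 + 0.325^2 + 0.284^2)
= sqrt(0.60633)
= 0.7787

0.7787


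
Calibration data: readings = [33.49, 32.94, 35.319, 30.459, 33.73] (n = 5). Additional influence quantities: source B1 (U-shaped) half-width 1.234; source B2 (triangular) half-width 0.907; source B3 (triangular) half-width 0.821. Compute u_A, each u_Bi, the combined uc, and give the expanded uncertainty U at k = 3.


mean = (33.49 + 32.94 + 35.319 + 30.459 + 33.73) / 5 = 33.1876
s = sqrt(sum((x - mean)^2)/(n-1)) = 1.76317
u_A = s / sqrt(n) = 1.76317 / sqrt(5) = 0.7885136
u_B1 = 1.234 / sqrt(2) = 0.87256977
u_B2 = 0.907 / sqrt(6) = 0.3702812
u_B3 = 0.821 / sqrt(6) = 0.33517185
uc = sqrt(0.7885136^2 + 0.87256977^2 + 0.3702812^2 + 0.33517185^2) = 1.2777246
U = k * uc = 3 * 1.2777246
U = 3.8332

3.8332


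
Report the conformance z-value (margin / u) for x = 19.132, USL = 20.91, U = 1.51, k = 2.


u = U / k = 1.51 / 2 = 0.755
margin = |USL - x| = |20.91 - 19.132| = 1.778
z = margin / u = 1.778 / 0.755
z = 2.3550

2.3550


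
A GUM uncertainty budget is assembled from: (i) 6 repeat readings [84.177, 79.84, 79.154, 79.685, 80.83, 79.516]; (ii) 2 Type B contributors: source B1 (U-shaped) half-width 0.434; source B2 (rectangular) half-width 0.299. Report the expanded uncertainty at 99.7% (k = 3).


mean = (84.177 + 79.84 + 79.154 + 79.685 + 80.83 + 79.516) / 6 = 80.53366667
s = sqrt(sum((x - mean)^2)/(n-1)) = 1.8709476
u_A = s / sqrt(n) = 1.8709476 / sqrt(6) = 0.76381116
u_B1 = 0.434 / sqrt(2) = 0.30688434
u_B2 = 0.299 / sqrt(3) = 0.17262773
uc = sqrt(0.76381116^2 + 0.30688434^2 + 0.17262773^2) = 0.84106232
U = k * uc = 3 * 0.84106232
U = 2.5232

2.5232


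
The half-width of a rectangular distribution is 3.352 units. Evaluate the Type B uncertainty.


u_B = half_width / sqrt(3)
u_B = 3.352 / 1.7320508
u_B = 1.9353

1.9353


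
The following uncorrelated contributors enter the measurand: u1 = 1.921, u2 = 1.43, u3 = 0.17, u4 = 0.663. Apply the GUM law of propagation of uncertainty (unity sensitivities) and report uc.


uc = sqrt(1.921^2 + 1.43^2 + 0.17^2 + 0.663^2)
uc = sqrt(6.20361)
uc = 2.4907

2.4907


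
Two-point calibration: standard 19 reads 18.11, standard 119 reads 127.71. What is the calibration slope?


slope = (y2 - y1) / (x2 - x1)
= (127.71 - 18.11) / (119 - 19)
= 109.6000 / 100
= 1.0960

1.0960


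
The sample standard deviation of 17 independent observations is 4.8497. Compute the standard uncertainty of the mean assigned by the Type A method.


u_A = s / sqrt(n)
u_A = 4.8497 / sqrt(17)
u_A = 4.8497 / 4.1231056
u_A = 1.1762

1.1762


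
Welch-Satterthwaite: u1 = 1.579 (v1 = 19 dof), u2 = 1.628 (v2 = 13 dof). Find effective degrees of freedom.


uc = sqrt(u1^2 + u2^2) = sqrt(1.579^2 + 1.628^2) = 2.2679561
v_eff = uc^4 / (u1^4/v1 + u2^4/v2)
= 2.2679561^4 / (1.579^4/19 + 1.628^4/13)
= 26.456877 / 0.86751996
v_eff = 30.4971

30.4971


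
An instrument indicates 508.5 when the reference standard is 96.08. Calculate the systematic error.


Systematic error = measured - true
= 508.5 - 96.08
= 412.4200

412.4200


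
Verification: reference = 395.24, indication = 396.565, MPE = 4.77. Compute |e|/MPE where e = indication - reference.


e = indication - reference = 396.565 - 395.24 = 1.3250
|e| = 1.3250
ratio = |e| / MPE = 1.3250 / 4.77
ratio = 0.2778

0.2778


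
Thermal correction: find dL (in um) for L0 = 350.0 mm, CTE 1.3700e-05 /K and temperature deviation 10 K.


dL = L * alpha * dT
= 350.0 * 1.3700e-05 * 10
= 0.0479500 mm
dL_um = 0.0479500 * 1000 = 47.9500 um

47.9500


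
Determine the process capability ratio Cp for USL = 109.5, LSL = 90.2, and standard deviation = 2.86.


Cp = (USL - LSL) / (6 * sigma)
= (109.5 - 90.2) / (6 * 2.86)
= 19.3000 / 17.1600
= 1.1247

1.1247


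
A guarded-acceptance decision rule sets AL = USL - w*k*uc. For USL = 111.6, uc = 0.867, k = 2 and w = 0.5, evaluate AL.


U = k * uc = 2 * 0.867 = 1.734
guard band g = w * U = 0.5 * 1.734 = 0.867
AL = USL - g = 111.6 - 0.867
AL = 110.7330

110.7330


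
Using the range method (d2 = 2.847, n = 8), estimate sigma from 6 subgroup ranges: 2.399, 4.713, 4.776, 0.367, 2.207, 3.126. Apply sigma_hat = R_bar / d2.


R_bar = (2.399 + 4.713 + 4.776 + 0.367 + 2.207 + 3.126) / 6
R_bar = 17.588 / 6 = 2.9313333
sigma_hat = R_bar / d2 = 2.9313333 / 2.847 = 1.0296

1.0296


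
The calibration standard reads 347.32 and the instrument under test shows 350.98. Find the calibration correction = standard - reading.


Correction = standard - reading
= 347.32 - 350.98
= -3.6600

-3.6600


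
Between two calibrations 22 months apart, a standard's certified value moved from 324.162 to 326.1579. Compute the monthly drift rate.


rate = (v2 - v1) / months
= (326.1579 - 324.162) / 22
= 1.9959 / 22
= 0.0907

0.0907


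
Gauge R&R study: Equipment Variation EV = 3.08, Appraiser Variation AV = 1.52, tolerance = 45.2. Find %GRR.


GRR = sqrt(EV^2 + AV^2) = sqrt(3.08^2 + 1.52^2) = 3.434647
%GRR = GRR / tol * 100 = 3.434647 / 45.2 * 100
%GRR = 7.5988

7.5988
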